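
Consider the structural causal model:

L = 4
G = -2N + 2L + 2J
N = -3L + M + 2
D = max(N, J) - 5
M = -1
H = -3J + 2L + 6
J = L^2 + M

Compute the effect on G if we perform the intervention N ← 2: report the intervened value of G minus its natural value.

-26

Under do(N=2), the mechanism N = -3L + M + 2 is discarded; N is fixed at 2.
J = L^2 + M  [with L=4, M=-1]  = 15
G = -2N + 2L + 2J  [with N=2, L=4, J=15]  = 34
Without intervention: J = L^2 + M  [with L=4, M=-1]  = 15; N = -3L + M + 2  [with L=4, M=-1]  = -11; G = -2N + 2L + 2J  [with N=-11, L=4, J=15]  = 60.
Change = 34 − 60 = -26.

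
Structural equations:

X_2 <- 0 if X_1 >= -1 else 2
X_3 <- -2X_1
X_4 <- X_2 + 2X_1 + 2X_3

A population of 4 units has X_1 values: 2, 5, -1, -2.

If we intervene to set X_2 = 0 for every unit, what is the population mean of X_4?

do(X_2=0) breaks X_2's dependence on X_1. With X_2=0 fixed, X_4 across the units is -4, -10, 2, 4, mean -2.

-2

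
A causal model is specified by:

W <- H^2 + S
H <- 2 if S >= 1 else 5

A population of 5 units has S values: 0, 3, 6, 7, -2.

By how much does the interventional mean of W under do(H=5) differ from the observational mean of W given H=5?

3.8

Under do(H=5), H's equation is replaced by H=5 for every unit. Per-unit W: 25, 28, 31, 32, 23. Mean = 27.8.
Observing H=5 restricts to units where H's equation naturally yields 5: S ∈ {0, -2}. In that subpopulation W = 25, 23, mean 24.
Difference = 27.8 − 24 = 3.8.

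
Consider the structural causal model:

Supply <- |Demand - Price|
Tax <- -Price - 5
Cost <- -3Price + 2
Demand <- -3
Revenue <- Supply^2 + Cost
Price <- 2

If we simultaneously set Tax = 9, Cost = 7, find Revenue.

32

Setting Tax = 9, Cost = 7 by intervention discards those variables' equations.
Supply = |Demand - Price|  [with Demand=-3, Price=2]  = 5
Revenue = Supply^2 + Cost  [with Supply=5, Cost=7]  = 32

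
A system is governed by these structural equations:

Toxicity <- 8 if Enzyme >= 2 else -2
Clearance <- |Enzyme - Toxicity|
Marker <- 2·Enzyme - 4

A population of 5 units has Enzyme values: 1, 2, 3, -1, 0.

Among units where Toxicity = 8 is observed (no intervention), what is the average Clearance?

5.5

Observing Toxicity=8 restricts to units where Toxicity's equation naturally yields 8: Enzyme ∈ {2, 3}. In that subpopulation Clearance = 6, 5, mean 5.5.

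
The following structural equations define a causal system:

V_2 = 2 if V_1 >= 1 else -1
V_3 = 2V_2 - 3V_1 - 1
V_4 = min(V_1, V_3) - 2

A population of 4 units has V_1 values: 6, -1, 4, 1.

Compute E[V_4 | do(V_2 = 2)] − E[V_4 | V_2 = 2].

1.75

The intervention sets V_2=2 in all 4 units regardless of V_1. Recomputing V_4 per unit gives -17, -3, -11, -2; average -8.25.
E[V_4|V_2=2] averages over only the 3 units with V_2=2 (V_1 = 6, 4, 1): V_4 = -17, -11, -2, mean -10.
Difference = -8.25 − (-10) = 1.75.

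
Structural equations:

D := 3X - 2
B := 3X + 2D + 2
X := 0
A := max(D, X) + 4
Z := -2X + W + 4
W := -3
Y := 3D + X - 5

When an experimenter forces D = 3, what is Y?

The intervention breaks the incoming arrows to D: D := 3X - 2 no longer applies, and D = 3.
Y = 3D + X - 5  [with D=3, X=0]  = 4

4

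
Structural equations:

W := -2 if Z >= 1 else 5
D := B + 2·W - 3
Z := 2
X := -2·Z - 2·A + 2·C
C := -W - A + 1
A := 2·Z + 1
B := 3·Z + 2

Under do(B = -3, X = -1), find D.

-10

Setting B = -3, X = -1 by intervention discards those variables' equations.
W = -2 if Z >= 1 else 5  [with Z=2]  = -2
D = B + 2·W - 3  [with B=-3, W=-2]  = -10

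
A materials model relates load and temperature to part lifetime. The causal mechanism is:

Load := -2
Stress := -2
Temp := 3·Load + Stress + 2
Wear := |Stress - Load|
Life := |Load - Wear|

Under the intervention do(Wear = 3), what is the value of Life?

5

Intervening sets Wear = 3 and removes its equation (Wear := |Stress - Load|).
Life = |Load - Wear|  [with Load=-2, Wear=3]  = 5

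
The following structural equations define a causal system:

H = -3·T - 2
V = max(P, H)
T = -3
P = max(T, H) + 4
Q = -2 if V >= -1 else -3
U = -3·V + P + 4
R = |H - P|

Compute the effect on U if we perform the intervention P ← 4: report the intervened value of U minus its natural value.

do(P=4) replaces the equation P = max(T, H) + 4 with the constant P = 4.
H = -3·T - 2  [with T=-3]  = 7
V = max(P, H)  [with P=4, H=7]  = 7
U = -3·V + P + 4  [with V=7, P=4]  = -13
Without intervention: H = -3·T - 2  [with T=-3]  = 7; P = max(T, H) + 4  [with T=-3, H=7]  = 11; V = max(P, H)  [with P=11, H=7]  = 11; U = -3·V + P + 4  [with V=11, P=11]  = -18.
Change = -13 − (-18) = 5.

5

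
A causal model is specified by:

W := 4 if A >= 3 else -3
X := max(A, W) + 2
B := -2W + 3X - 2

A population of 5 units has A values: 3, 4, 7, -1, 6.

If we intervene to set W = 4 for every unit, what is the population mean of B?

11

Every unit gets W=4 under the intervention. B values become 8, 8, 17, 8, 14; E[B|do(W=4)] = 11.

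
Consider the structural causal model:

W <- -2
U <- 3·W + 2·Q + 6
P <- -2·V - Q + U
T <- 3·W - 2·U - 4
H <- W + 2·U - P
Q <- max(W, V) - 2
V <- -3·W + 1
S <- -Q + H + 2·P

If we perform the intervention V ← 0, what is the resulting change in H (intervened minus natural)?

Under do(V=0), the mechanism V <- -3·W + 1 is discarded; V is fixed at 0.
Q = max(W, V) - 2  [with W=-2, V=0]  = -2
U = 3·W + 2·Q + 6  [with W=-2, Q=-2]  = -4
P = -2·V - Q + U  [with V=0, Q=-2, U=-4]  = -2
H = W + 2·U - P  [with W=-2, U=-4, P=-2]  = -8
Without intervention: V = -3·W + 1  [with W=-2]  = 7; Q = max(W, V) - 2  [with W=-2, V=7]  = 5; U = 3·W + 2·Q + 6  [with W=-2, Q=5]  = 10; P = -2·V - Q + U  [with V=7, Q=5, U=10]  = -9; H = W + 2·U - P  [with W=-2, U=10, P=-9]  = 27.
Change = -8 − 27 = -35.

-35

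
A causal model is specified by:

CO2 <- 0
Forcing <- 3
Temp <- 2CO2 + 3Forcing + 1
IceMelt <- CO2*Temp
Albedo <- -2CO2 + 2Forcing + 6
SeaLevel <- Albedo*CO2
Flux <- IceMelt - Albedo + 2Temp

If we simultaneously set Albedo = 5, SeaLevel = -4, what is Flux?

15

Under do(Albedo = 5, SeaLevel = -4), each intervened variable's structural equation is replaced by its fixed value.
Temp = 2CO2 + 3Forcing + 1  [with CO2=0, Forcing=3]  = 10
IceMelt = CO2*Temp  [with CO2=0, Temp=10]  = 0
Flux = IceMelt - Albedo + 2Temp  [with IceMelt=0, Albedo=5, Temp=10]  = 15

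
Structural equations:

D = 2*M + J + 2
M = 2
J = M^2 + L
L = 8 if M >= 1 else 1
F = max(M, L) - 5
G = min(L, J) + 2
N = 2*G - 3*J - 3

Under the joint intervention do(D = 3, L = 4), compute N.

The joint intervention fixes D = 3, L = 4, removing each variable's own equation.
J = M^2 + L  [with M=2, L=4]  = 8
G = min(L, J) + 2  [with L=4, J=8]  = 6
N = 2*G - 3*J - 3  [with G=6, J=8]  = -15

-15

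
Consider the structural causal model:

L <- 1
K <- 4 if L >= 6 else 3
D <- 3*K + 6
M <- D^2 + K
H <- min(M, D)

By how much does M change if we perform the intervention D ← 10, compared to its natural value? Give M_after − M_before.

The intervention breaks the incoming arrows to D: D <- 3*K + 6 no longer applies, and D = 10.
K = 4 if L >= 6 else 3  [with L=1]  = 3
M = D^2 + K  [with D=10, K=3]  = 103
Without intervention: K = 4 if L >= 6 else 3  [with L=1]  = 3; D = 3*K + 6  [with K=3]  = 15; M = D^2 + K  [with D=15, K=3]  = 228.
Change = 103 − 228 = -125.

-125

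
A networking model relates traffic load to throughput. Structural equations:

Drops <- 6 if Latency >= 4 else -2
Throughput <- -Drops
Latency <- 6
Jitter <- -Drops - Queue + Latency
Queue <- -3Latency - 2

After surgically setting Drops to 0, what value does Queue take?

-20

Under do(Drops=0), the mechanism Drops <- 6 if Latency >= 4 else -2 is discarded; Drops is fixed at 0.
Since Queue is not a descendant of the intervened variable, it is unaffected.
Queue = -3Latency - 2  [with Latency=6]  = -20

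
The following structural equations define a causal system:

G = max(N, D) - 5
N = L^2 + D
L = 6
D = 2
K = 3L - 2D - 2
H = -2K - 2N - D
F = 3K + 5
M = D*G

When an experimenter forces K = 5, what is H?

-88

The intervention breaks the incoming arrows to K: K = 3L - 2D - 2 no longer applies, and K = 5.
N = L^2 + D  [with L=6, D=2]  = 38
H = -2K - 2N - D  [with K=5, N=38, D=2]  = -88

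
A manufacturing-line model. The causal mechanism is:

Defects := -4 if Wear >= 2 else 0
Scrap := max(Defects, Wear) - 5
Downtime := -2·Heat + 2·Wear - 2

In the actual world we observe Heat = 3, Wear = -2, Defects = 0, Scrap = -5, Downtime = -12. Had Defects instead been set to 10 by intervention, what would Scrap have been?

The intervention breaks the incoming arrows to Defects: Defects := -4 if Wear >= 2 else 0 no longer applies, and Defects = 10.
Scrap = max(Defects, Wear) - 5  [with Defects=10, Wear=-2]  = 5

5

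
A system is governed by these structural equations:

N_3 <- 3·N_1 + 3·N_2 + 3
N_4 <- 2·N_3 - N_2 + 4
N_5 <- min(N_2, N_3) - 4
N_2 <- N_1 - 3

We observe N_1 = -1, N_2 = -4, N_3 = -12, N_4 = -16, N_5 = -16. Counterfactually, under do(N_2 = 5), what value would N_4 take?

Under do(N_2=5), the mechanism N_2 <- N_1 - 3 is discarded; N_2 is fixed at 5.
N_3 = 3·N_1 + 3·N_2 + 3  [with N_1=-1, N_2=5]  = 15
N_4 = 2·N_3 - N_2 + 4  [with N_3=15, N_2=5]  = 29

29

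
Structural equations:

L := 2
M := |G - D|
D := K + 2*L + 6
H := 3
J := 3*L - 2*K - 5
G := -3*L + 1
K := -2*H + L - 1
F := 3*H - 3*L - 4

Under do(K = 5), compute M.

20

The intervention breaks the incoming arrows to K: K := -2*H + L - 1 no longer applies, and K = 5.
D = K + 2*L + 6  [with K=5, L=2]  = 15
G = -3*L + 1  [with L=2]  = -5
M = |G - D|  [with G=-5, D=15]  = 20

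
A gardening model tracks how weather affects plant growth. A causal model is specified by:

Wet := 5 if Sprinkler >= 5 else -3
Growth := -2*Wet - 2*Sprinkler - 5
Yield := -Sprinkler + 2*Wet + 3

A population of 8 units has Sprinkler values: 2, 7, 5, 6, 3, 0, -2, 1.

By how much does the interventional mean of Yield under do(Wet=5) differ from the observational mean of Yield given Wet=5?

3.25

Under do(Wet=5), Wet's equation is replaced by Wet=5 for every unit. Per-unit Yield: 11, 6, 8, 7, 10, 13, 15, 12. Mean = 10.25.
E[Yield|Wet=5] averages over only the 3 units with Wet=5 (Sprinkler = 7, 5, 6): Yield = 6, 8, 7, mean 7.
Difference = 10.25 − 7 = 3.25.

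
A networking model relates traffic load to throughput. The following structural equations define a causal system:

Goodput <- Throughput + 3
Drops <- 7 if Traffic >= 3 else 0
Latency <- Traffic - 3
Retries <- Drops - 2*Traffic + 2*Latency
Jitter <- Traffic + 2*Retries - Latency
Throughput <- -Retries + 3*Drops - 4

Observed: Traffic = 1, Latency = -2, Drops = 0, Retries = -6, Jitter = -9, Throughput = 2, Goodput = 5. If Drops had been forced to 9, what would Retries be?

The intervention breaks the incoming arrows to Drops: Drops <- 7 if Traffic >= 3 else 0 no longer applies, and Drops = 9.
Latency = Traffic - 3  [with Traffic=1]  = -2
Retries = Drops - 2*Traffic + 2*Latency  [with Drops=9, Traffic=1, Latency=-2]  = 3

3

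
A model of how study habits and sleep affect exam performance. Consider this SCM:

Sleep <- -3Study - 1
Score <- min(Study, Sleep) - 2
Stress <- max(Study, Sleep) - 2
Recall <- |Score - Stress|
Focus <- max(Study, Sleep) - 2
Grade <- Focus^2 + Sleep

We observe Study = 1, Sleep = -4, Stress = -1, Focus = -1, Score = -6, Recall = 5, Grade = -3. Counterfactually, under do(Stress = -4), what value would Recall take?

The intervention breaks the incoming arrows to Stress: Stress <- max(Study, Sleep) - 2 no longer applies, and Stress = -4.
Sleep = -3Study - 1  [with Study=1]  = -4
Score = min(Study, Sleep) - 2  [with Study=1, Sleep=-4]  = -6
Recall = |Score - Stress|  [with Score=-6, Stress=-4]  = 2

2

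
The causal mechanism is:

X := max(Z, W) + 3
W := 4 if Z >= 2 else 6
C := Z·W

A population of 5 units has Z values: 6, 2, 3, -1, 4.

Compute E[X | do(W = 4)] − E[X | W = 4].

-0.1

Under do(W=4), W's equation is replaced by W=4 for every unit. Per-unit X: 9, 7, 7, 7, 7. Mean = 7.4.
E[X|W=4] averages over only the 4 units with W=4 (Z = 6, 2, 3, 4): X = 9, 7, 7, 7, mean 7.5.
Difference = 7.4 − 7.5 = -0.1.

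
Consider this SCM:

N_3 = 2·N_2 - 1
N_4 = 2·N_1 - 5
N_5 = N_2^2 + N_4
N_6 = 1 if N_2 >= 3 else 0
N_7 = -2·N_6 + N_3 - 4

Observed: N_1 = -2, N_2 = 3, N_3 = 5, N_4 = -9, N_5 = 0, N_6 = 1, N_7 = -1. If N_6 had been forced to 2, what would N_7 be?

-3

Intervening sets N_6 = 2 and removes its equation (N_6 = 1 if N_2 >= 3 else 0).
N_3 = 2·N_2 - 1  [with N_2=3]  = 5
N_7 = -2·N_6 + N_3 - 4  [with N_6=2, N_3=5]  = -3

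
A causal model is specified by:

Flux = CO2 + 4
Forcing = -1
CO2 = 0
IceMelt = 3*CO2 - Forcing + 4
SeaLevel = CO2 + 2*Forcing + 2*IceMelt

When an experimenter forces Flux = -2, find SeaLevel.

The intervention breaks the incoming arrows to Flux: Flux = CO2 + 4 no longer applies, and Flux = -2.
Since SeaLevel is not a descendant of the intervened variable, it is unaffected.
IceMelt = 3*CO2 - Forcing + 4  [with CO2=0, Forcing=-1]  = 5
SeaLevel = CO2 + 2*Forcing + 2*IceMelt  [with CO2=0, Forcing=-1, IceMelt=5]  = 8

8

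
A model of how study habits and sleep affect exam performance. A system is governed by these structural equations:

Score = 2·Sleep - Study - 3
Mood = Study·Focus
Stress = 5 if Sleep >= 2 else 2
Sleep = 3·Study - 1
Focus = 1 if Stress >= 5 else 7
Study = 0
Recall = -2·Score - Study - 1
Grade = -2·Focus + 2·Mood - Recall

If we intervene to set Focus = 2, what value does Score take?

-5

Intervening sets Focus = 2 and removes its equation (Focus = 1 if Stress >= 5 else 7).
No directed path runs from Focus to Score, so Score keeps its natural value.
Sleep = 3·Study - 1  [with Study=0]  = -1
Score = 2·Sleep - Study - 3  [with Sleep=-1, Study=0]  = -5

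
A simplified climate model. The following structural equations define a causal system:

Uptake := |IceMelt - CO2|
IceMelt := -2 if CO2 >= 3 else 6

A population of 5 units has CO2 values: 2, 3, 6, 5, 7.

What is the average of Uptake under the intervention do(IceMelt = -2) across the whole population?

Under do(IceMelt=-2), IceMelt's equation is replaced by IceMelt=-2 for every unit. Per-unit Uptake: 4, 5, 8, 7, 9. Mean = 6.6.

6.6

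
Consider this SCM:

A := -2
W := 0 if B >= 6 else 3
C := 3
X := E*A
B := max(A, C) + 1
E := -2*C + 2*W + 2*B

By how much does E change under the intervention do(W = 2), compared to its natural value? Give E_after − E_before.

Intervening sets W = 2 and removes its equation (W := 0 if B >= 6 else 3).
B = max(A, C) + 1  [with A=-2, C=3]  = 4
E = -2*C + 2*W + 2*B  [with C=3, W=2, B=4]  = 6
Without intervention: B = max(A, C) + 1  [with A=-2, C=3]  = 4; W = 0 if B >= 6 else 3  [with B=4]  = 3; E = -2*C + 2*W + 2*B  [with C=3, W=3, B=4]  = 8.
Change = 6 − 8 = -2.

-2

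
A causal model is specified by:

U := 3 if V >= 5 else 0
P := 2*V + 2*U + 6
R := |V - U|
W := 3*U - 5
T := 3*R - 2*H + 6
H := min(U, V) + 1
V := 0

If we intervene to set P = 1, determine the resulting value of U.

Under do(P=1), the mechanism P := 2*V + 2*U + 6 is discarded; P is fixed at 1.
U is not downstream of the intervention, so its value is determined by the original equations.
U = 3 if V >= 5 else 0  [with V=0]  = 0

0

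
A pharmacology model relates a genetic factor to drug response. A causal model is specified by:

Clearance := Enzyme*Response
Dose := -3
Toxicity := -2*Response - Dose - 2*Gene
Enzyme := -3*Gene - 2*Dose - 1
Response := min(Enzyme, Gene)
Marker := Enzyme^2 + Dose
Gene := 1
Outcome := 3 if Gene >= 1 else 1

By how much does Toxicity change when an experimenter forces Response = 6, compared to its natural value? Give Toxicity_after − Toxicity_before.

The intervention breaks the incoming arrows to Response: Response := min(Enzyme, Gene) no longer applies, and Response = 6.
Toxicity = -2*Response - Dose - 2*Gene  [with Response=6, Dose=-3, Gene=1]  = -11
Without intervention: Enzyme = -3*Gene - 2*Dose - 1  [with Gene=1, Dose=-3]  = 2; Response = min(Enzyme, Gene)  [with Enzyme=2, Gene=1]  = 1; Toxicity = -2*Response - Dose - 2*Gene  [with Response=1, Dose=-3, Gene=1]  = -1.
Change = -11 − (-1) = -10.

-10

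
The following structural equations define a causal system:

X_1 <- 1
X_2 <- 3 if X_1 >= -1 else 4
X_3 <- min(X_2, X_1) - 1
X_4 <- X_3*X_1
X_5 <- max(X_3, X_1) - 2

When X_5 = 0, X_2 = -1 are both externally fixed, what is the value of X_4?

Setting X_5 = 0, X_2 = -1 by intervention discards those variables' equations.
X_3 = min(X_2, X_1) - 1  [with X_2=-1, X_1=1]  = -2
X_4 = X_3*X_1  [with X_3=-2, X_1=1]  = -2

-2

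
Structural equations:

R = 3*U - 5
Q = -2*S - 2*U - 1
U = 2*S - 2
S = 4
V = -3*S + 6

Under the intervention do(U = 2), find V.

The intervention breaks the incoming arrows to U: U = 2*S - 2 no longer applies, and U = 2.
Since V is not a descendant of the intervened variable, it is unaffected.
V = -3*S + 6  [with S=4]  = -6

-6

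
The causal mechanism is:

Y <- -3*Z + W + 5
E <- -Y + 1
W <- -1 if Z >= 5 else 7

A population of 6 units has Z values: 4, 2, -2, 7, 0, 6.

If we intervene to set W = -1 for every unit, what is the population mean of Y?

Every unit gets W=-1 under the intervention. Y values become -8, -2, 10, -17, 4, -14; E[Y|do(W=-1)] = -4.5.

-4.5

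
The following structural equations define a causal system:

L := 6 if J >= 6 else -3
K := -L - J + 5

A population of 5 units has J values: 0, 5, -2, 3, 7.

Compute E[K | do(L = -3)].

5.4

do(L=-3) breaks L's dependence on J. With L=-3 fixed, K across the units is 8, 3, 10, 5, 1, mean 5.4.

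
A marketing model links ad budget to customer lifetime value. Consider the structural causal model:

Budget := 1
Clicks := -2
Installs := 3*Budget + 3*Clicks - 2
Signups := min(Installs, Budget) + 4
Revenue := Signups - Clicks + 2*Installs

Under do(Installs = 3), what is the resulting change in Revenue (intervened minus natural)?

do(Installs=3) replaces the equation Installs := 3*Budget + 3*Clicks - 2 with the constant Installs = 3.
Signups = min(Installs, Budget) + 4  [with Installs=3, Budget=1]  = 5
Revenue = Signups - Clicks + 2*Installs  [with Signups=5, Clicks=-2, Installs=3]  = 13
Without intervention: Installs = 3*Budget + 3*Clicks - 2  [with Budget=1, Clicks=-2]  = -5; Signups = min(Installs, Budget) + 4  [with Installs=-5, Budget=1]  = -1; Revenue = Signups - Clicks + 2*Installs  [with Signups=-1, Clicks=-2, Installs=-5]  = -9.
Change = 13 − (-9) = 22.

22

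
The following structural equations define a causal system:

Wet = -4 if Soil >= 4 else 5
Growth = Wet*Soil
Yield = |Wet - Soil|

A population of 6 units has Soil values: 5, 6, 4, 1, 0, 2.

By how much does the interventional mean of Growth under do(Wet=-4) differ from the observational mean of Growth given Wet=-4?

do(Wet=-4) breaks Wet's dependence on Soil. With Wet=-4 fixed, Growth across the units is -20, -24, -16, -4, 0, -8, mean -12.
E[Growth|Wet=-4] averages over only the 3 units with Wet=-4 (Soil = 5, 6, 4): Growth = -20, -24, -16, mean -20.
Difference = -12 − (-20) = 8.

8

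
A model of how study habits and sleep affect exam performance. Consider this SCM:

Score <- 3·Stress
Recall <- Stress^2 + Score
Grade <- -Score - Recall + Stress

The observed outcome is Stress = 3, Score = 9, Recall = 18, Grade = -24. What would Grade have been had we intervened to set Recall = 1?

-7

The intervention breaks the incoming arrows to Recall: Recall <- Stress^2 + Score no longer applies, and Recall = 1.
Score = 3·Stress  [with Stress=3]  = 9
Grade = -Score - Recall + Stress  [with Score=9, Recall=1, Stress=3]  = -7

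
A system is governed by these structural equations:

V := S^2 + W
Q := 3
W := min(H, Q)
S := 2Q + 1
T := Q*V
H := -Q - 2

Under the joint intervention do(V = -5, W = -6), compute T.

The joint intervention fixes V = -5, W = -6, removing each variable's own equation.
T = Q*V  [with Q=3, V=-5]  = -15

-15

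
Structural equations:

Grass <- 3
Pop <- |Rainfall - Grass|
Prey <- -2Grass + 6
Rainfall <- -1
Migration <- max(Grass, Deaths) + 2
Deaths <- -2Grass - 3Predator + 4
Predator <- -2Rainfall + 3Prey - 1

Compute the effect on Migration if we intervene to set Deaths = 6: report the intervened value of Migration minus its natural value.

3

The intervention breaks the incoming arrows to Deaths: Deaths <- -2Grass - 3Predator + 4 no longer applies, and Deaths = 6.
Migration = max(Grass, Deaths) + 2  [with Grass=3, Deaths=6]  = 8
Without intervention: Prey = -2Grass + 6  [with Grass=3]  = 0; Predator = -2Rainfall + 3Prey - 1  [with Rainfall=-1, Prey=0]  = 1; Deaths = -2Grass - 3Predator + 4  [with Grass=3, Predator=1]  = -5; Migration = max(Grass, Deaths) + 2  [with Grass=3, Deaths=-5]  = 5.
Change = 8 − 5 = 3.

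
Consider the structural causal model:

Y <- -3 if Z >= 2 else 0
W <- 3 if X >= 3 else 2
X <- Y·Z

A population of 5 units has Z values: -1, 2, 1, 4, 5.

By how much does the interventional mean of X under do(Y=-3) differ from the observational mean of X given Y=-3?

do(Y=-3) breaks Y's dependence on Z. With Y=-3 fixed, X across the units is 3, -6, -3, -12, -15, mean -6.6.
Observing Y=-3 restricts to units where Y's equation naturally yields -3: Z ∈ {2, 4, 5}. In that subpopulation X = -6, -12, -15, mean -11.
Difference = -6.6 − (-11) = 4.4.

4.4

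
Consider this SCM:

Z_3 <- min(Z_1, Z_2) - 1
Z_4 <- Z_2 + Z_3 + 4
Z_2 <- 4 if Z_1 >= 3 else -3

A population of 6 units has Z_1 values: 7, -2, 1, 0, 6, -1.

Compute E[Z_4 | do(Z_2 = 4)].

The intervention sets Z_2=4 in all 6 units regardless of Z_1. Recomputing Z_4 per unit gives 11, 5, 8, 7, 11, 6; average 8.

8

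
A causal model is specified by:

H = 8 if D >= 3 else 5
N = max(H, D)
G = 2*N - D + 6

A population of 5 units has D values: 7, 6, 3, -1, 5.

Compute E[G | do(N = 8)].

Under do(N=8), N's equation is replaced by N=8 for every unit. Per-unit G: 15, 16, 19, 23, 17. Mean = 18.

18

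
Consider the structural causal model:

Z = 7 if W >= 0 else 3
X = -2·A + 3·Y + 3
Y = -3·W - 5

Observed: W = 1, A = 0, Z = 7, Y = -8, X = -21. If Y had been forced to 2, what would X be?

Intervening sets Y = 2 and removes its equation (Y = -3·W - 5).
X = -2·A + 3·Y + 3  [with A=0, Y=2]  = 9

9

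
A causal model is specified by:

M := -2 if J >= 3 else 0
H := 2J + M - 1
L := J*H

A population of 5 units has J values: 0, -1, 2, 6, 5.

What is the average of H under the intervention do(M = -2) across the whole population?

1.8

The intervention sets M=-2 in all 5 units regardless of J. Recomputing H per unit gives -3, -5, 1, 9, 7; average 1.8.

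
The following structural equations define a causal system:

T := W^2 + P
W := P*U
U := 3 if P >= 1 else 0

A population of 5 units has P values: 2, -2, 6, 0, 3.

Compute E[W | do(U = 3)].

Under do(U=3), U's equation is replaced by U=3 for every unit. Per-unit W: 6, -6, 18, 0, 9. Mean = 5.4.

5.4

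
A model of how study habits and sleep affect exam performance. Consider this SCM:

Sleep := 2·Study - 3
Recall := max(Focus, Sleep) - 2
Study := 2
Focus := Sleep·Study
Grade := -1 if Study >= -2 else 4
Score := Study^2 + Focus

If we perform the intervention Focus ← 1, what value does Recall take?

-1

do(Focus=1) replaces the equation Focus := Sleep·Study with the constant Focus = 1.
Sleep = 2·Study - 3  [with Study=2]  = 1
Recall = max(Focus, Sleep) - 2  [with Focus=1, Sleep=1]  = -1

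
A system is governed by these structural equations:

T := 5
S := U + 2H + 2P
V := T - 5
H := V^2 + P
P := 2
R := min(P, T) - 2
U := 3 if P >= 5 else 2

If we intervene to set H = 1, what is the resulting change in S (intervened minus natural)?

Under do(H=1), the mechanism H := V^2 + P is discarded; H is fixed at 1.
U = 3 if P >= 5 else 2  [with P=2]  = 2
S = U + 2H + 2P  [with U=2, H=1, P=2]  = 8
Without intervention: V = T - 5  [with T=5]  = 0; H = V^2 + P  [with V=0, P=2]  = 2; U = 3 if P >= 5 else 2  [with P=2]  = 2; S = U + 2H + 2P  [with U=2, H=2, P=2]  = 10.
Change = 8 − 10 = -2.

-2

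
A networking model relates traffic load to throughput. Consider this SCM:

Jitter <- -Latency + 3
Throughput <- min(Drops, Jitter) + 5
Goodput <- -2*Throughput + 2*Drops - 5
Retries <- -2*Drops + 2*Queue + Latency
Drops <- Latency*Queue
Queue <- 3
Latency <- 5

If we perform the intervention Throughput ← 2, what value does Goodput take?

Intervening sets Throughput = 2 and removes its equation (Throughput <- min(Drops, Jitter) + 5).
Drops = Latency*Queue  [with Latency=5, Queue=3]  = 15
Goodput = -2*Throughput + 2*Drops - 5  [with Throughput=2, Drops=15]  = 21

21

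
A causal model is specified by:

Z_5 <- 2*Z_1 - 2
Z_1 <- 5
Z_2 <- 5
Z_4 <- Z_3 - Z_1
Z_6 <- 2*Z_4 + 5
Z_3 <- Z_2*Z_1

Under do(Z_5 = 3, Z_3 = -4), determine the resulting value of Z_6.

The joint intervention fixes Z_5 = 3, Z_3 = -4, removing each variable's own equation.
Z_4 = Z_3 - Z_1  [with Z_3=-4, Z_1=5]  = -9
Z_6 = 2*Z_4 + 5  [with Z_4=-9]  = -13

-13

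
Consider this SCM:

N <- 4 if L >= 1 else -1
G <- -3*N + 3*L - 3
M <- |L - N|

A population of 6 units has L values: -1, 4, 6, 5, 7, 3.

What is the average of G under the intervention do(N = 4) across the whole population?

The intervention sets N=4 in all 6 units regardless of L. Recomputing G per unit gives -18, -3, 3, 0, 6, -6; average -3.

-3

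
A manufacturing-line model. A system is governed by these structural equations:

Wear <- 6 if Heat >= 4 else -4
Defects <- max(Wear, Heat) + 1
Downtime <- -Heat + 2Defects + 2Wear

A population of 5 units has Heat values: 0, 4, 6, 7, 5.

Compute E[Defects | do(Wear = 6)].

7.2

Under do(Wear=6), Wear's equation is replaced by Wear=6 for every unit. Per-unit Defects: 7, 7, 7, 8, 7. Mean = 7.2.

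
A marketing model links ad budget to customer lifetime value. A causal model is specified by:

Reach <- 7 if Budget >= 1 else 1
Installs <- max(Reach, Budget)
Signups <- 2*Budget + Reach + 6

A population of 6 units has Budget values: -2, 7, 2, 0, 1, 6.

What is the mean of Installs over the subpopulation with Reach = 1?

Observing Reach=1 restricts to units where Reach's equation naturally yields 1: Budget ∈ {-2, 0}. In that subpopulation Installs = 1, 1, mean 1.

1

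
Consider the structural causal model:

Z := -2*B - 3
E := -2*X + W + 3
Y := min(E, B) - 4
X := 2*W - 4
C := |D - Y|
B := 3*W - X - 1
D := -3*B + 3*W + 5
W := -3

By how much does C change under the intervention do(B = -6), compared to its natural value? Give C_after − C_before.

do(B=-6) replaces the equation B := 3*W - X - 1 with the constant B = -6.
X = 2*W - 4  [with W=-3]  = -10
E = -2*X + W + 3  [with X=-10, W=-3]  = 20
Y = min(E, B) - 4  [with E=20, B=-6]  = -10
D = -3*B + 3*W + 5  [with B=-6, W=-3]  = 14
C = |D - Y|  [with D=14, Y=-10]  = 24
Without intervention: X = 2*W - 4  [with W=-3]  = -10; E = -2*X + W + 3  [with X=-10, W=-3]  = 20; B = 3*W - X - 1  [with W=-3, X=-10]  = 0; Y = min(E, B) - 4  [with E=20, B=0]  = -4; D = -3*B + 3*W + 5  [with B=0, W=-3]  = -4; C = |D - Y|  [with D=-4, Y=-4]  = 0.
Change = 24 − 0 = 24.

24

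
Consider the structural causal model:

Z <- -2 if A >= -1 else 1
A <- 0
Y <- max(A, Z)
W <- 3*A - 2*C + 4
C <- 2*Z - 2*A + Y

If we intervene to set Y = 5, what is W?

do(Y=5) replaces the equation Y <- max(A, Z) with the constant Y = 5.
Z = -2 if A >= -1 else 1  [with A=0]  = -2
C = 2*Z - 2*A + Y  [with Z=-2, A=0, Y=5]  = 1
W = 3*A - 2*C + 4  [with A=0, C=1]  = 2

2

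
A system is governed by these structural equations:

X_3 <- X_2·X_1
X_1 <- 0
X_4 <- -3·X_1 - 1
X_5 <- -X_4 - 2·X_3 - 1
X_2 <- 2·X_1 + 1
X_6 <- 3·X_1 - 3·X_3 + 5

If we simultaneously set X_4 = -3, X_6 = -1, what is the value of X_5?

Setting X_4 = -3, X_6 = -1 by intervention discards those variables' equations.
X_2 = 2·X_1 + 1  [with X_1=0]  = 1
X_3 = X_2·X_1  [with X_2=1, X_1=0]  = 0
X_5 = -X_4 - 2·X_3 - 1  [with X_4=-3, X_3=0]  = 2

2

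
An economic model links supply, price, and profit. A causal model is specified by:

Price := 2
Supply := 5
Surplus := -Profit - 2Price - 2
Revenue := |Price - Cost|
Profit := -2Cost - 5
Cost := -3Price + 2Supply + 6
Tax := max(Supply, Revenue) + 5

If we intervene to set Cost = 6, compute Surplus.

The intervention breaks the incoming arrows to Cost: Cost := -3Price + 2Supply + 6 no longer applies, and Cost = 6.
Profit = -2Cost - 5  [with Cost=6]  = -17
Surplus = -Profit - 2Price - 2  [with Profit=-17, Price=2]  = 11

11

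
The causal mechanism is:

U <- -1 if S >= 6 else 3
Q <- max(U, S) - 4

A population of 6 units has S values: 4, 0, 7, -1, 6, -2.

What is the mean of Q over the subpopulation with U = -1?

2.5

E[Q|U=-1] averages over only the 2 units with U=-1 (S = 7, 6): Q = 3, 2, mean 2.5.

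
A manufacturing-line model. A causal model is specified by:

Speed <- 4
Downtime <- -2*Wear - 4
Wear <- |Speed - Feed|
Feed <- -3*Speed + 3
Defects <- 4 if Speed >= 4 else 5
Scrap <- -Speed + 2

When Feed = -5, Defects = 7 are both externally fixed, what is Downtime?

The joint intervention fixes Feed = -5, Defects = 7, removing each variable's own equation.
Wear = |Speed - Feed|  [with Speed=4, Feed=-5]  = 9
Downtime = -2*Wear - 4  [with Wear=9]  = -22

-22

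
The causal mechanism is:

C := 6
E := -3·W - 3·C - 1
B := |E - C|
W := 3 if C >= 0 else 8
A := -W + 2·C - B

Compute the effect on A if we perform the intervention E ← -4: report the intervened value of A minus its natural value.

do(E=-4) replaces the equation E := -3·W - 3·C - 1 with the constant E = -4.
W = 3 if C >= 0 else 8  [with C=6]  = 3
B = |E - C|  [with E=-4, C=6]  = 10
A = -W + 2·C - B  [with W=3, C=6, B=10]  = -1
Without intervention: W = 3 if C >= 0 else 8  [with C=6]  = 3; E = -3·W - 3·C - 1  [with W=3, C=6]  = -28; B = |E - C|  [with E=-28, C=6]  = 34; A = -W + 2·C - B  [with W=3, C=6, B=34]  = -25.
Change = -1 − (-25) = 24.

24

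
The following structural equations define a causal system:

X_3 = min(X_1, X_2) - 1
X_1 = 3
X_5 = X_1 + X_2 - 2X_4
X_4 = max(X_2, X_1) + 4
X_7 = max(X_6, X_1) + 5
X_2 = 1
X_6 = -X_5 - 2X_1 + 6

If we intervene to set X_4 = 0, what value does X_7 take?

8

The intervention breaks the incoming arrows to X_4: X_4 = max(X_2, X_1) + 4 no longer applies, and X_4 = 0.
X_5 = X_1 + X_2 - 2X_4  [with X_1=3, X_2=1, X_4=0]  = 4
X_6 = -X_5 - 2X_1 + 6  [with X_5=4, X_1=3]  = -4
X_7 = max(X_6, X_1) + 5  [with X_6=-4, X_1=3]  = 8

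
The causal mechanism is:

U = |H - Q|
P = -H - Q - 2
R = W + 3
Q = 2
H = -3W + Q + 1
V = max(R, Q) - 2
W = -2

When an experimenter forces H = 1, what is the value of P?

-5

The intervention breaks the incoming arrows to H: H = -3W + Q + 1 no longer applies, and H = 1.
P = -H - Q - 2  [with H=1, Q=2]  = -5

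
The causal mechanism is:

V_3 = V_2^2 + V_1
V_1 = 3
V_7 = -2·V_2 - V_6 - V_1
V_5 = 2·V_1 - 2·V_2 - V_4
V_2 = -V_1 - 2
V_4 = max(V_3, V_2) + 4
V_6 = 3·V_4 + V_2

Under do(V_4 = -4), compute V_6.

-17

Under do(V_4=-4), the mechanism V_4 = max(V_3, V_2) + 4 is discarded; V_4 is fixed at -4.
V_2 = -V_1 - 2  [with V_1=3]  = -5
V_6 = 3·V_4 + V_2  [with V_4=-4, V_2=-5]  = -17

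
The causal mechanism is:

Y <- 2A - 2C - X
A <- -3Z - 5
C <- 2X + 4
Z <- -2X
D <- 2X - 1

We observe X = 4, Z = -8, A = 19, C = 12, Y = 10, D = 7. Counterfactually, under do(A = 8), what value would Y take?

do(A=8) replaces the equation A <- -3Z - 5 with the constant A = 8.
C = 2X + 4  [with X=4]  = 12
Y = 2A - 2C - X  [with A=8, C=12, X=4]  = -12

-12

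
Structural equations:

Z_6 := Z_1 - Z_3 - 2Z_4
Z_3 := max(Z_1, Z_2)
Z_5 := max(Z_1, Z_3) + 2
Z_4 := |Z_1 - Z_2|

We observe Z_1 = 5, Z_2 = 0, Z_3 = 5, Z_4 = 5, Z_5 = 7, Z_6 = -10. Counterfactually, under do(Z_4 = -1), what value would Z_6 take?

Under do(Z_4=-1), the mechanism Z_4 := |Z_1 - Z_2| is discarded; Z_4 is fixed at -1.
Z_3 = max(Z_1, Z_2)  [with Z_1=5, Z_2=0]  = 5
Z_6 = Z_1 - Z_3 - 2Z_4  [with Z_1=5, Z_3=5, Z_4=-1]  = 2

2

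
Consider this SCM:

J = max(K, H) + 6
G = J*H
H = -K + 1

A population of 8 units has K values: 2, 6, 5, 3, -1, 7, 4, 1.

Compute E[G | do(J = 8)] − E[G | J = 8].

Every unit gets J=8 under the intervention. G values become -8, -40, -32, -16, 16, -48, -24, 0; E[G|do(J=8)] = -19.
E[G|J=8] averages over only the 2 units with J=8 (K = 2, -1): G = -8, 16, mean 4.
Difference = -19 − 4 = -23.

-23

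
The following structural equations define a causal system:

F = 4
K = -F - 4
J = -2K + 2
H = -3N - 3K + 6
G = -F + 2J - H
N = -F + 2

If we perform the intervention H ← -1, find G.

33

The intervention breaks the incoming arrows to H: H = -3N - 3K + 6 no longer applies, and H = -1.
K = -F - 4  [with F=4]  = -8
J = -2K + 2  [with K=-8]  = 18
G = -F + 2J - H  [with F=4, J=18, H=-1]  = 33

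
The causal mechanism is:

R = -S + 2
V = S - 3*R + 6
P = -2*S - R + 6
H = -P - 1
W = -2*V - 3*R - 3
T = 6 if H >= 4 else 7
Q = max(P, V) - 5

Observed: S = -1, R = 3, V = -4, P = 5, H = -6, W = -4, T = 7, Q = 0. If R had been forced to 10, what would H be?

do(R=10) replaces the equation R = -S + 2 with the constant R = 10.
P = -2*S - R + 6  [with S=-1, R=10]  = -2
H = -P - 1  [with P=-2]  = 1

1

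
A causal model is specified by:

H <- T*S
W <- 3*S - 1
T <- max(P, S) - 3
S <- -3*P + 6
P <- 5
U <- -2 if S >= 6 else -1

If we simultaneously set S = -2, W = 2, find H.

Setting S = -2, W = 2 by intervention discards those variables' equations.
T = max(P, S) - 3  [with P=5, S=-2]  = 2
H = T*S  [with T=2, S=-2]  = -4

-4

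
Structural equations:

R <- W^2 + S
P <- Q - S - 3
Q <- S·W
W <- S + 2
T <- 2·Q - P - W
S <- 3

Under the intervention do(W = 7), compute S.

Under do(W=7), the mechanism W <- S + 2 is discarded; W is fixed at 7.
S is not downstream of the intervention, so its value is determined by the original equations.

3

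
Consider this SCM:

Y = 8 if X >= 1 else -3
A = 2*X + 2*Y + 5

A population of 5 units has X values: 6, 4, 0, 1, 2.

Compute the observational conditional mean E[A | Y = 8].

27.5

Conditioning on Y=8 selects the 4 unit(s) with X ∈ {6, 4, 1, 2}. Their A values: 33, 29, 23, 25. Mean = 27.5.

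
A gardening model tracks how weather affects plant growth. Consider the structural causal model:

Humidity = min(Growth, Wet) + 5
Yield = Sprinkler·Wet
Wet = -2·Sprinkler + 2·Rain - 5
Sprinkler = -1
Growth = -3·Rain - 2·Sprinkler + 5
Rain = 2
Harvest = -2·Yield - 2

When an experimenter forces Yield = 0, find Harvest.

-2

Intervening sets Yield = 0 and removes its equation (Yield = Sprinkler·Wet).
Harvest = -2·Yield - 2  [with Yield=0]  = -2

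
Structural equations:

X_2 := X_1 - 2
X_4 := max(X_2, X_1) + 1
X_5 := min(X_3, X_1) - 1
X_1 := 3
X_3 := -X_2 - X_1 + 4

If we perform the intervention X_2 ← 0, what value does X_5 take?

do(X_2=0) replaces the equation X_2 := X_1 - 2 with the constant X_2 = 0.
X_3 = -X_2 - X_1 + 4  [with X_2=0, X_1=3]  = 1
X_5 = min(X_3, X_1) - 1  [with X_3=1, X_1=3]  = 0

0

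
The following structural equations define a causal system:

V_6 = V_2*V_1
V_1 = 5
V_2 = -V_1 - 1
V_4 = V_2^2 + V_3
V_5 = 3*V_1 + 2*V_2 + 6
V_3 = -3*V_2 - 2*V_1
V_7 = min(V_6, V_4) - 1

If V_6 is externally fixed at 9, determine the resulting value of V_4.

do(V_6=9) replaces the equation V_6 = V_2*V_1 with the constant V_6 = 9.
No directed path runs from V_6 to V_4, so V_4 keeps its natural value.
V_2 = -V_1 - 1  [with V_1=5]  = -6
V_3 = -3*V_2 - 2*V_1  [with V_2=-6, V_1=5]  = 8
V_4 = V_2^2 + V_3  [with V_2=-6, V_3=8]  = 44

44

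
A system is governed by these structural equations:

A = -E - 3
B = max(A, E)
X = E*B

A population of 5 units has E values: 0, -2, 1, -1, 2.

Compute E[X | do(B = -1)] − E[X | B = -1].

The intervention sets B=-1 in all 5 units regardless of E. Recomputing X per unit gives 0, 2, -1, 1, -2; average 0.
E[X|B=-1] averages over only the 2 units with B=-1 (E = -2, -1): X = 2, 1, mean 1.5.
Difference = 0 − 1.5 = -1.5.

-1.5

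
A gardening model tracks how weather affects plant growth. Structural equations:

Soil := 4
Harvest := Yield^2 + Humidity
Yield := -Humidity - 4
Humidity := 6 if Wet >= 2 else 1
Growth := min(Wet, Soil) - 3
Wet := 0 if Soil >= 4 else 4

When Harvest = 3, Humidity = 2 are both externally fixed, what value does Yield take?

Setting Harvest = 3, Humidity = 2 by intervention discards those variables' equations.
Yield = -Humidity - 4  [with Humidity=2]  = -6

-6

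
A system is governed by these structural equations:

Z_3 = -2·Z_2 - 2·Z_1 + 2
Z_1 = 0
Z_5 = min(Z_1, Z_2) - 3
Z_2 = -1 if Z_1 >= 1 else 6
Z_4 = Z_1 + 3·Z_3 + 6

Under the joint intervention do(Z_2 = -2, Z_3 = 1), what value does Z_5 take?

Under do(Z_2 = -2, Z_3 = 1), each intervened variable's structural equation is replaced by its fixed value.
Z_5 = min(Z_1, Z_2) - 3  [with Z_1=0, Z_2=-2]  = -5

-5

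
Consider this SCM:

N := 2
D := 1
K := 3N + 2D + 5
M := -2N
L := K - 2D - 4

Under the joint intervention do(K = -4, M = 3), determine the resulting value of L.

Setting K = -4, M = 3 by intervention discards those variables' equations.
L = K - 2D - 4  [with K=-4, D=1]  = -10

-10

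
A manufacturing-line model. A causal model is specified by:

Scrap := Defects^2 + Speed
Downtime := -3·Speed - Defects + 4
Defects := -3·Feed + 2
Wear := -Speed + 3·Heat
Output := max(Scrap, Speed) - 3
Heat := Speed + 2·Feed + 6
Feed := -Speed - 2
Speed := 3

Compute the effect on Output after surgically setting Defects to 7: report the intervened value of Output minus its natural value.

Under do(Defects=7), the mechanism Defects := -3·Feed + 2 is discarded; Defects is fixed at 7.
Scrap = Defects^2 + Speed  [with Defects=7, Speed=3]  = 52
Output = max(Scrap, Speed) - 3  [with Scrap=52, Speed=3]  = 49
Without intervention: Feed = -Speed - 2  [with Speed=3]  = -5; Defects = -3·Feed + 2  [with Feed=-5]  = 17; Scrap = Defects^2 + Speed  [with Defects=17, Speed=3]  = 292; Output = max(Scrap, Speed) - 3  [with Scrap=292, Speed=3]  = 289.
Change = 49 − 289 = -240.

-240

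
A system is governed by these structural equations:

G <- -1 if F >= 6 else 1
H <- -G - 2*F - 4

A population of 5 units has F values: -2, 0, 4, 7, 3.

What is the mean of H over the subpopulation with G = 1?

E[H|G=1] averages over only the 4 units with G=1 (F = -2, 0, 4, 3): H = -1, -5, -13, -11, mean -7.5.

-7.5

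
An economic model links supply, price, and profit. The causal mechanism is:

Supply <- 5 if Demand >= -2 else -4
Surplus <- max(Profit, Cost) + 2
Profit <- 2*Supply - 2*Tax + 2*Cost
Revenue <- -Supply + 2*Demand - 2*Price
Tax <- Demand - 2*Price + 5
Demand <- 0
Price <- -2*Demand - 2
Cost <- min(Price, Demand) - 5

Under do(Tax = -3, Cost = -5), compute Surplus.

Under do(Tax = -3, Cost = -5), each intervened variable's structural equation is replaced by its fixed value.
Supply = 5 if Demand >= -2 else -4  [with Demand=0]  = 5
Profit = 2*Supply - 2*Tax + 2*Cost  [with Supply=5, Tax=-3, Cost=-5]  = 6
Surplus = max(Profit, Cost) + 2  [with Profit=6, Cost=-5]  = 8

8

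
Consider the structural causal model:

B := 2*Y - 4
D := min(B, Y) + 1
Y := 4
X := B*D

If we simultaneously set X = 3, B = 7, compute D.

Setting X = 3, B = 7 by intervention discards those variables' equations.
D = min(B, Y) + 1  [with B=7, Y=4]  = 5

5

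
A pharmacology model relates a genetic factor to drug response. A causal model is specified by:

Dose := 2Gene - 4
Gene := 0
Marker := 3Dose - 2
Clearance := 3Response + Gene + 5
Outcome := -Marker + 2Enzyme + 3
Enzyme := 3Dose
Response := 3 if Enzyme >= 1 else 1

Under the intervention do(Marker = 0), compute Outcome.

The intervention breaks the incoming arrows to Marker: Marker := 3Dose - 2 no longer applies, and Marker = 0.
Dose = 2Gene - 4  [with Gene=0]  = -4
Enzyme = 3Dose  [with Dose=-4]  = -12
Outcome = -Marker + 2Enzyme + 3  [with Marker=0, Enzyme=-12]  = -21

-21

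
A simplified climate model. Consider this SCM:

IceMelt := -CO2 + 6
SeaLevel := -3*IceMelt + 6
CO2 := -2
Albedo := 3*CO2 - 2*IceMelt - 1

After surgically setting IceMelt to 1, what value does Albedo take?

-9

The intervention breaks the incoming arrows to IceMelt: IceMelt := -CO2 + 6 no longer applies, and IceMelt = 1.
Albedo = 3*CO2 - 2*IceMelt - 1  [with CO2=-2, IceMelt=1]  = -9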